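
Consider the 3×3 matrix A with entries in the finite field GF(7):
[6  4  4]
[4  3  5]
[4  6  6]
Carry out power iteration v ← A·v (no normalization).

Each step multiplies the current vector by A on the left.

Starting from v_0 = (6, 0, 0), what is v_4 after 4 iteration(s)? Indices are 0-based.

v_0 = (6, 0, 0).
v_1 = A·v_0 = (1, 3, 3).
v_2 = A·v_1 = (2, 0, 5).
v_3 = A·v_2 = (4, 5, 3).
v_4 = A·v_3 = (0, 4, 1).

v_4 = (0, 4, 1)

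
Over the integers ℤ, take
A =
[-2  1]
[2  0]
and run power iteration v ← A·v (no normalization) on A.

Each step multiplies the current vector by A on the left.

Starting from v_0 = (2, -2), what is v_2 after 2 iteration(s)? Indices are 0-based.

v_0 = (2, -2).
v_1 = A·v_0 = (-6, 4).
v_2 = A·v_1 = (16, -12).

v_2 = (16, -12)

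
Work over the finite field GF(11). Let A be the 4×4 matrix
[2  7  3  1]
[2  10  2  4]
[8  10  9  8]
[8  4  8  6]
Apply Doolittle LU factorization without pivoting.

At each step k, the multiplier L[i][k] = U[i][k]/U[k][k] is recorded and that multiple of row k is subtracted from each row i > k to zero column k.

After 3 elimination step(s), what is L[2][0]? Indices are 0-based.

k=0: U[0][0]=2
  eliminate (1,0): mult=1, new row 1: (0, 3, 10, 3); set L[1][0]=1
  eliminate (2,0): mult=4, new row 2: (0, 4, 8, 4); set L[2][0]=4
  eliminate (3,0): mult=4, new row 3: (0, 9, 7, 2); set L[3][0]=4
k=1: U[1][1]=3
  eliminate (2,1): mult=5, new row 2: (0, 0, 2, 0); set L[2][1]=5
  eliminate (3,1): mult=3, new row 3: (0, 0, 10, 4); set L[3][1]=3
k=2: U[2][2]=2
  eliminate (3,2): mult=5, new row 3: (0, 0, 0, 4); set L[3][2]=5

L[2][0] = 4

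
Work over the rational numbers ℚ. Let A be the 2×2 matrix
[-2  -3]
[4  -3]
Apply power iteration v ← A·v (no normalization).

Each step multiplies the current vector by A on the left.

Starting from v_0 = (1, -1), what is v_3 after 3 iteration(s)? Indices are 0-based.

v_3 = (97, -41)

v_0 = (1, -1).
v_1 = A·v_0 = (1, 7).
v_2 = A·v_1 = (-23, -17).
v_3 = A·v_2 = (97, -41).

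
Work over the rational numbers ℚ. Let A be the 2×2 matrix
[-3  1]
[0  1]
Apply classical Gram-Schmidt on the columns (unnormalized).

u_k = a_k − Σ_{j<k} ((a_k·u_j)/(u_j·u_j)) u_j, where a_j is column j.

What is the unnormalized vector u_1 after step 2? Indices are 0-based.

u_1 = (0, 1)

Step 1: u_0 = a_0 = (-3, 0).
Step 2: u_1 = a_1 − (-1/3)·u_0 = (0, 1).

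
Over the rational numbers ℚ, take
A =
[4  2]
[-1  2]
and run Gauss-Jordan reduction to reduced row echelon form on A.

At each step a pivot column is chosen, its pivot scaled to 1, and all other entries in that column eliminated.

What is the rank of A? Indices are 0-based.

pivot(0,0)=4: scale R0 → (1, 1/2)
  clear (1,0): R1 −= (-1)R0 → (0, 5/2)
pivot(1,1)=5/2: scale R1 → (0, 1)
  clear (0,1): R0 −= (1/2)R1 → (1, 0)

rank = 2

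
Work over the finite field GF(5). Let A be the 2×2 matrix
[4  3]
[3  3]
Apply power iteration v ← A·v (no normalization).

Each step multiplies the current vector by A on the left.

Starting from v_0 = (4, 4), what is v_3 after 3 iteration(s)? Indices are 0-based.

v_0 = (4, 4).
v_1 = A·v_0 = (3, 4).
v_2 = A·v_1 = (4, 1).
v_3 = A·v_2 = (4, 0).

v_3 = (4, 0)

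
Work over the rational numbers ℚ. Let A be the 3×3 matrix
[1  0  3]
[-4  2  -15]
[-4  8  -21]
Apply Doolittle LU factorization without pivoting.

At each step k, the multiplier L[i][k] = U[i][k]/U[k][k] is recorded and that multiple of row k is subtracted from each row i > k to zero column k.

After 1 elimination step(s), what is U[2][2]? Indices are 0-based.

U[2][2] = -9

Step 1: pivot at (0,0) is 1.
  row1 ← row1 − (-4)·row0  ⇒  L[1][0]=-4, U row1=(0, 2, -3)
  row2 ← row2 − (-4)·row0  ⇒  L[2][0]=-4, U row2=(0, 8, -9)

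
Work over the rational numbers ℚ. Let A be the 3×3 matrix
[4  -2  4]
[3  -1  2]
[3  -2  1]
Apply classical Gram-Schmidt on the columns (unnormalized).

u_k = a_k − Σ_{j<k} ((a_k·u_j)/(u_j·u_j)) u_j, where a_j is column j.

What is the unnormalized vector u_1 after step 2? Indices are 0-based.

u_1 = (0, 1/2, -1/2)

Step 1: u_0 = a_0 = (4, 3, 3).
Step 2: u_1 = a_1 − (-1/2)·u_0 = (0, 1/2, -1/2).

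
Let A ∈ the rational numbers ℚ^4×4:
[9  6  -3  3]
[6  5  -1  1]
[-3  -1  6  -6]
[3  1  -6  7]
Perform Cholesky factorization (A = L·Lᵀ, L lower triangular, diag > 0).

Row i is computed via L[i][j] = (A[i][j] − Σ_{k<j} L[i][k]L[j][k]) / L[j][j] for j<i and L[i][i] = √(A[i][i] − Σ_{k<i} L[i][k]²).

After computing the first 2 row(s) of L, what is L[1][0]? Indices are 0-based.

L[1][0] = 2

Step 1: L[0][0] = √(9) = 3.
  L[1][0] = (6) / L[0][0] = 2.
Step 2: L[1][1] = √(1) = 1.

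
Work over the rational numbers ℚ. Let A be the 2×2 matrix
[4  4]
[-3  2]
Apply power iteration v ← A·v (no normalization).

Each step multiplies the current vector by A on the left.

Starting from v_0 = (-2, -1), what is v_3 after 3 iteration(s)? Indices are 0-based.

v_3 = (48, 184)

v_0 = (-2, -1).
v_1 = A·v_0 = (-12, 4).
v_2 = A·v_1 = (-32, 44).
v_3 = A·v_2 = (48, 184).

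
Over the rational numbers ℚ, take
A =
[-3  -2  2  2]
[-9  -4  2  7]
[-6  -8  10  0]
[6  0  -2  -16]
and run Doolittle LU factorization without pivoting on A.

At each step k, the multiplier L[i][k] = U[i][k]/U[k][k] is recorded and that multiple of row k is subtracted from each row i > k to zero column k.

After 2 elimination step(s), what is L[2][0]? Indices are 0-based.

Step 1: pivot at (0,0) is -3.
  row1 ← row1 − (3)·row0  ⇒  L[1][0]=3, U row1=(0, 2, -4, 1)
  row2 ← row2 − (2)·row0  ⇒  L[2][0]=2, U row2=(0, -4, 6, -4)
  row3 ← row3 − (-2)·row0  ⇒  L[3][0]=-2, U row3=(0, -4, 2, -12)
Step 2: pivot at (1,1) is 2.
  row2 ← row2 − (-2)·row1  ⇒  L[2][1]=-2, U row2=(0, 0, -2, -2)
  row3 ← row3 − (-2)·row1  ⇒  L[3][1]=-2, U row3=(0, 0, -6, -10)

L[2][0] = 2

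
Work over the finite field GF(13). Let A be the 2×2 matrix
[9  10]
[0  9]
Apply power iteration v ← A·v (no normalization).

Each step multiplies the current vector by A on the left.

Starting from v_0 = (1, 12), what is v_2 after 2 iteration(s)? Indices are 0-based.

v_2 = (5, 10)

v_0 = (1, 12).
v_1 = A·v_0 = (12, 4).
v_2 = A·v_1 = (5, 10).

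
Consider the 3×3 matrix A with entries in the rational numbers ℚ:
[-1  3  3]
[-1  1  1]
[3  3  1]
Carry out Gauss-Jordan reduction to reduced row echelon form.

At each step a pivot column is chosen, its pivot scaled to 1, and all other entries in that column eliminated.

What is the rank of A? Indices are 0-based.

rank = 3

pivot(0,0)=-1: scale R0 → (1, -3, -3)
  clear (1,0): R1 −= (-1)R0 → (0, -2, -2)
  clear (2,0): R2 −= (3)R0 → (0, 12, 10)
pivot(1,1)=-2: scale R1 → (0, 1, 1)
  clear (0,1): R0 −= (-3)R1 → (1, 0, 0)
  clear (2,1): R2 −= (12)R1 → (0, 0, -2)
pivot(2,2)=-2: scale R2 → (0, 0, 1)
  clear (1,2): R1 −= (1)R2 → (0, 1, 0)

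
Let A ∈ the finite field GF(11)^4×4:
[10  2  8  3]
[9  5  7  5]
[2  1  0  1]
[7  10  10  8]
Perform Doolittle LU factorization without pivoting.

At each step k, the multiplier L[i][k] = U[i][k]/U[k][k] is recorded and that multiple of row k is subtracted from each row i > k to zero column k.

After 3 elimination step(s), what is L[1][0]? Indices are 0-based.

[col 0] pivot 10
  R1 -= 2*R0 → (0, 1, 2, 10)  (L[1][0] := 2)
  R2 -= 9*R0 → (0, 5, 5, 7)  (L[2][0] := 9)
  R3 -= 4*R0 → (0, 2, 0, 7)  (L[3][0] := 4)
[col 1] pivot 1
  R2 -= 5*R1 → (0, 0, 6, 1)  (L[2][1] := 5)
  R3 -= 2*R1 → (0, 0, 7, 9)  (L[3][1] := 2)
[col 2] pivot 6
  R3 -= 3*R2 → (0, 0, 0, 6)  (L[3][2] := 3)

L[1][0] = 2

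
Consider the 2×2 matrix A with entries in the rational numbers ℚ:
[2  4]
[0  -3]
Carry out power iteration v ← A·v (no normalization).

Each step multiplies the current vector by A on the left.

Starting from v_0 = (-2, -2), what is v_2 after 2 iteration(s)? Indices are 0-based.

v_2 = (0, -18)

v_0 = (-2, -2).
v_1 = A·v_0 = (-12, 6).
v_2 = A·v_1 = (0, -18).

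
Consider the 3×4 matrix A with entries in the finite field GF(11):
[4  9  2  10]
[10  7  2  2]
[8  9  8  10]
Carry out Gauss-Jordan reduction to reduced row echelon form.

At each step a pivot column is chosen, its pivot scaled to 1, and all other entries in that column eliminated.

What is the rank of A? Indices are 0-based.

[1] R0 /= 4  ⇒  (1, 5, 6, 8)
     R1 -= 10·R0  ⇒  (0, 1, 8, 10)
     R2 -= 8·R0  ⇒  (0, 2, 4, 1)
[2] R1 /= 1  ⇒  (0, 1, 8, 10)
     R0 -= 5·R1  ⇒  (1, 0, 10, 2)
     R2 -= 2·R1  ⇒  (0, 0, 10, 3)
[3] R2 /= 10  ⇒  (0, 0, 1, 8)
     R0 -= 10·R2  ⇒  (1, 0, 0, 10)
     R1 -= 8·R2  ⇒  (0, 1, 0, 1)

rank = 3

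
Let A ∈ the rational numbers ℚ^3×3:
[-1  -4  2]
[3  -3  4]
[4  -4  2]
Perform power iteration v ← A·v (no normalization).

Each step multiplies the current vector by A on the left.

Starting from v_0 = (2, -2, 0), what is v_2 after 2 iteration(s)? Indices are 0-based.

v_0 = (2, -2, 0).
v_1 = A·v_0 = (6, 12, 16).
v_2 = A·v_1 = (-22, 46, 8).

v_2 = (-22, 46, 8)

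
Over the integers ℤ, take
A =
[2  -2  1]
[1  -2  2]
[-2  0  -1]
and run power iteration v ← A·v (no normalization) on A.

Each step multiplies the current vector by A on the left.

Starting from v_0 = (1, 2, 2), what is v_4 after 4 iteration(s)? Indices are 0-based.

v_4 = (-12, -16, -32)

v_0 = (1, 2, 2).
v_1 = A·v_0 = (0, 1, -4).
v_2 = A·v_1 = (-6, -10, 4).
v_3 = A·v_2 = (12, 22, 8).
v_4 = A·v_3 = (-12, -16, -32).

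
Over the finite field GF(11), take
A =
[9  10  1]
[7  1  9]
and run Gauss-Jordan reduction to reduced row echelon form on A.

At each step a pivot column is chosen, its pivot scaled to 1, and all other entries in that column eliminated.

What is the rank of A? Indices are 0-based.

rank = 2

pivot(0,0)=9: scale R0 → (1, 6, 5)
  clear (1,0): R1 −= (7)R0 → (0, 3, 7)
pivot(1,1)=3: scale R1 → (0, 1, 6)
  clear (0,1): R0 −= (6)R1 → (1, 0, 2)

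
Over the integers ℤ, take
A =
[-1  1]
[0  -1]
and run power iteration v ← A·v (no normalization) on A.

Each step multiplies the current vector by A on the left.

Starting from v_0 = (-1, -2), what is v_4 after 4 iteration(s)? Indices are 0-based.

v_4 = (7, -2)

v_0 = (-1, -2).
v_1 = A·v_0 = (-1, 2).
v_2 = A·v_1 = (3, -2).
v_3 = A·v_2 = (-5, 2).
v_4 = A·v_3 = (7, -2).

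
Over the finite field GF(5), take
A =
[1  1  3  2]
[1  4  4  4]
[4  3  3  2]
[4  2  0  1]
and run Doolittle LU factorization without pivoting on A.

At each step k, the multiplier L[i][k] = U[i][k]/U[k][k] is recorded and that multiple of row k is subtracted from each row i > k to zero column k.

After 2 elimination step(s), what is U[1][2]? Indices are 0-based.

U[1][2] = 1

Step 1: pivot at (0,0) is 1.
  row1 ← row1 − (1)·row0  ⇒  L[1][0]=1, U row1=(0, 3, 1, 2)
  row2 ← row2 − (4)·row0  ⇒  L[2][0]=4, U row2=(0, 4, 1, 4)
  row3 ← row3 − (4)·row0  ⇒  L[3][0]=4, U row3=(0, 3, 3, 3)
Step 2: pivot at (1,1) is 3.
  row2 ← row2 − (3)·row1  ⇒  L[2][1]=3, U row2=(0, 0, 3, 3)
  row3 ← row3 − (1)·row1  ⇒  L[3][1]=1, U row3=(0, 0, 2, 1)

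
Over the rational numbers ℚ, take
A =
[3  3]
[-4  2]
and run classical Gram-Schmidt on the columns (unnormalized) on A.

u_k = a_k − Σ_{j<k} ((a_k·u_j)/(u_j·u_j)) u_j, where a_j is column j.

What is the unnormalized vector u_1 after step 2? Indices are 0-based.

Step 1: u_0 = a_0 = (3, -4).
Step 2: u_1 = a_1 − (1/25)·u_0 = (72/25, 54/25).

u_1 = (72/25, 54/25)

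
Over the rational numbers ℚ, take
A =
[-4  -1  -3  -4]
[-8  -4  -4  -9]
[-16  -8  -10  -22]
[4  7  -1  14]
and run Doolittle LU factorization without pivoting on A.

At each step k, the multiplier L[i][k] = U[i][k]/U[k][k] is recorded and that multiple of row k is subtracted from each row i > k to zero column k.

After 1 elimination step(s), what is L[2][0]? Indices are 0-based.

L[2][0] = 4

k=0: U[0][0]=-4
  eliminate (1,0): mult=2, new row 1: (0, -2, 2, -1); set L[1][0]=2
  eliminate (2,0): mult=4, new row 2: (0, -4, 2, -6); set L[2][0]=4
  eliminate (3,0): mult=-1, new row 3: (0, 6, -4, 10); set L[3][0]=-1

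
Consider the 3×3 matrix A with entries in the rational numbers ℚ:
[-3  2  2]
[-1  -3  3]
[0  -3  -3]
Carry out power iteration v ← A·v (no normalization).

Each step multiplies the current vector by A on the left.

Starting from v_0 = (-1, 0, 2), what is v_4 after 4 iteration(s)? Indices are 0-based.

v_0 = (-1, 0, 2).
v_1 = A·v_0 = (7, 7, -6).
v_2 = A·v_1 = (-19, -46, -3).
v_3 = A·v_2 = (-41, 148, 147).
v_4 = A·v_3 = (713, 38, -885).

v_4 = (713, 38, -885)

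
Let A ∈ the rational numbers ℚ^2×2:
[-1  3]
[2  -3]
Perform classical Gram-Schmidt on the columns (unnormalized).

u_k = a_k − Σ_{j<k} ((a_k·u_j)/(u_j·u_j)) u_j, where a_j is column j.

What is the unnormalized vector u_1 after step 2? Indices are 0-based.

u_1 = (6/5, 3/5)

Step 1: u_0 = a_0 = (-1, 2).
Step 2: u_1 = a_1 − (-9/5)·u_0 = (6/5, 3/5).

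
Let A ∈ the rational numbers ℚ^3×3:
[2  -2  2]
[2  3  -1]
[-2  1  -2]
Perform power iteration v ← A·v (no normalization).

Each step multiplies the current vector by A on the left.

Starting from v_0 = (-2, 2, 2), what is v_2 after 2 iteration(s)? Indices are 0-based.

v_2 = (-4, -10, 4)

v_0 = (-2, 2, 2).
v_1 = A·v_0 = (-4, 0, 2).
v_2 = A·v_1 = (-4, -10, 4).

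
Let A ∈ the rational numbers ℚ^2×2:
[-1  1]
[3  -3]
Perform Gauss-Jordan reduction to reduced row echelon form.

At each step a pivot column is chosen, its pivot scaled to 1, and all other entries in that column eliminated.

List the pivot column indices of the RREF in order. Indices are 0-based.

[1] R0 /= -1  ⇒  (1, -1)
     R1 -= 3·R0  ⇒  (0, 0)
column 1 empty below row 1

pivot columns: 0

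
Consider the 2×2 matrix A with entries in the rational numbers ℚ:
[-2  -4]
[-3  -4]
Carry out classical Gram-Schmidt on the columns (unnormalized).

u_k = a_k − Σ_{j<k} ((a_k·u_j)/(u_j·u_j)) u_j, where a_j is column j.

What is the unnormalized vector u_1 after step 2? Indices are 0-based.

u_1 = (-12/13, 8/13)

Step 1: u_0 = a_0 = (-2, -3).
Step 2: u_1 = a_1 − (20/13)·u_0 = (-12/13, 8/13).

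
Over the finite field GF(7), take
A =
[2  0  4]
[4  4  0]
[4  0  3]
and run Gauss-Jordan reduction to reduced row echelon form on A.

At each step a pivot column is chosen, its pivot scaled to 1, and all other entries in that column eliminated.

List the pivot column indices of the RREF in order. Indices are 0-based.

pivot(0,0)=2: scale R0 → (1, 0, 2)
  clear (1,0): R1 −= (4)R0 → (0, 4, 6)
  clear (2,0): R2 −= (4)R0 → (0, 0, 2)
pivot(1,1)=4: scale R1 → (0, 1, 5)
pivot(2,2)=2: scale R2 → (0, 0, 1)
  clear (0,2): R0 −= (2)R2 → (1, 0, 0)
  clear (1,2): R1 −= (5)R2 → (0, 1, 0)

pivot columns: 0, 1, 2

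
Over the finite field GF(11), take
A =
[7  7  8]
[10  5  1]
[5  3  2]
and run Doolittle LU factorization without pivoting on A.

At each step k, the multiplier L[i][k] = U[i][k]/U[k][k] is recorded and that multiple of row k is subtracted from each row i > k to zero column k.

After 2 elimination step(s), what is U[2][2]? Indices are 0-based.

U[2][2] = 8

[col 0] pivot 7
  R1 -= 3*R0 → (0, 6, 10)  (L[1][0] := 3)
  R2 -= 7*R0 → (0, 9, 1)  (L[2][0] := 7)
[col 1] pivot 6
  R2 -= 7*R1 → (0, 0, 8)  (L[2][1] := 7)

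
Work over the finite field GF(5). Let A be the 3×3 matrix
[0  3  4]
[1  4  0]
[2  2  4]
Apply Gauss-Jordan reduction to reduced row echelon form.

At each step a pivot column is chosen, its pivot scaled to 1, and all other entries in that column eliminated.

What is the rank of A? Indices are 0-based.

rank = 3

pivot(0,0): swap R0↔R1
pivot(0,0)=1: scale R0 → (1, 4, 0)
  clear (2,0): R2 −= (2)R0 → (0, 4, 4)
pivot(1,1)=3: scale R1 → (0, 1, 3)
  clear (0,1): R0 −= (4)R1 → (1, 0, 3)
  clear (2,1): R2 −= (4)R1 → (0, 0, 2)
pivot(2,2)=2: scale R2 → (0, 0, 1)
  clear (0,2): R0 −= (3)R2 → (1, 0, 0)
  clear (1,2): R1 −= (3)R2 → (0, 1, 0)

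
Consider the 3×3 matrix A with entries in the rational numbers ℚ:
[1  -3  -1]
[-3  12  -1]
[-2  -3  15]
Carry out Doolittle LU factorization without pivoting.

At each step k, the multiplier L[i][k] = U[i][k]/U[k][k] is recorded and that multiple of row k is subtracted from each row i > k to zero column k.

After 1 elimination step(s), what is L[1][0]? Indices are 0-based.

L[1][0] = -3

[col 0] pivot 1
  R1 -= -3*R0 → (0, 3, -4)  (L[1][0] := -3)
  R2 -= -2*R0 → (0, -9, 13)  (L[2][0] := -2)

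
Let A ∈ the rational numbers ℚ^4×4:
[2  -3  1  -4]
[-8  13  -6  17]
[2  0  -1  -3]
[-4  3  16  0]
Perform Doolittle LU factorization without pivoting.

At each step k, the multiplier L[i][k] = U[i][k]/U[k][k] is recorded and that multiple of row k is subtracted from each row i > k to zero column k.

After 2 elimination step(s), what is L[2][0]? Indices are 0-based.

L[2][0] = 1

[col 0] pivot 2
  R1 -= -4*R0 → (0, 1, -2, 1)  (L[1][0] := -4)
  R2 -= 1*R0 → (0, 3, -2, 1)  (L[2][0] := 1)
  R3 -= -2*R0 → (0, -3, 18, -8)  (L[3][0] := -2)
[col 1] pivot 1
  R2 -= 3*R1 → (0, 0, 4, -2)  (L[2][1] := 3)
  R3 -= -3*R1 → (0, 0, 12, -5)  (L[3][1] := -3)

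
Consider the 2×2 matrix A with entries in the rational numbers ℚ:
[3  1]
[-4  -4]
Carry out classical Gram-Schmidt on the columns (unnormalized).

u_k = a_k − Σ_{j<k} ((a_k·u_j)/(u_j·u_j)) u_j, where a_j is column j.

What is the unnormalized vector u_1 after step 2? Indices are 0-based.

u_1 = (-32/25, -24/25)

Step 1: u_0 = a_0 = (3, -4).
Step 2: u_1 = a_1 − (19/25)·u_0 = (-32/25, -24/25).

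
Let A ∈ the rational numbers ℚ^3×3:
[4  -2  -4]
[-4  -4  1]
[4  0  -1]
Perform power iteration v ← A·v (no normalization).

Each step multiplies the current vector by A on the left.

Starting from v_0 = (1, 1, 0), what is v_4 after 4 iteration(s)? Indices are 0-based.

v_4 = (8, 748, -188)

v_0 = (1, 1, 0).
v_1 = A·v_0 = (2, -8, 4).
v_2 = A·v_1 = (8, 28, 4).
v_3 = A·v_2 = (-40, -140, 28).
v_4 = A·v_3 = (8, 748, -188).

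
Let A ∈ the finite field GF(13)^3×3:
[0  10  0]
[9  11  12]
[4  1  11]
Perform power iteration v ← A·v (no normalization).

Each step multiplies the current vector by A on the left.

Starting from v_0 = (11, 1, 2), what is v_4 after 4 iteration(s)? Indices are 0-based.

v_0 = (11, 1, 2).
v_1 = A·v_0 = (10, 4, 2).
v_2 = A·v_1 = (1, 2, 1).
v_3 = A·v_2 = (7, 4, 4).
v_4 = A·v_3 = (1, 12, 11).

v_4 = (1, 12, 11)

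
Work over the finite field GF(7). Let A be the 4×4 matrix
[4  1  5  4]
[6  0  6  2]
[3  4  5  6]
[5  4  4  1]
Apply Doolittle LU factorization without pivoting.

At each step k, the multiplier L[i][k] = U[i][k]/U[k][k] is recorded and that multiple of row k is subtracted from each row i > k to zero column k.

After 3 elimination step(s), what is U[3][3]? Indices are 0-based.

k=0: U[0][0]=4
  eliminate (1,0): mult=5, new row 1: (0, 2, 2, 3); set L[1][0]=5
  eliminate (2,0): mult=6, new row 2: (0, 5, 3, 3); set L[2][0]=6
  eliminate (3,0): mult=3, new row 3: (0, 1, 3, 3); set L[3][0]=3
k=1: U[1][1]=2
  eliminate (2,1): mult=6, new row 2: (0, 0, 5, 6); set L[2][1]=6
  eliminate (3,1): mult=4, new row 3: (0, 0, 2, 5); set L[3][1]=4
k=2: U[2][2]=5
  eliminate (3,2): mult=6, new row 3: (0, 0, 0, 4); set L[3][2]=6

U[3][3] = 4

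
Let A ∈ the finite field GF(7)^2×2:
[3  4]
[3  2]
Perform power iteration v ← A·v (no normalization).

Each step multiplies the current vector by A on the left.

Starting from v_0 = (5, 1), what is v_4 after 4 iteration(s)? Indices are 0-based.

v_4 = (0, 6)

v_0 = (5, 1).
v_1 = A·v_0 = (5, 3).
v_2 = A·v_1 = (6, 0).
v_3 = A·v_2 = (4, 4).
v_4 = A·v_3 = (0, 6).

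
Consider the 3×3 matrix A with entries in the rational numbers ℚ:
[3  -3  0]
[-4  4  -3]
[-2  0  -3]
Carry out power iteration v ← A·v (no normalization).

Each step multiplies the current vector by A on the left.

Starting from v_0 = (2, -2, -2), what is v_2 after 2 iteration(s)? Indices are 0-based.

v_0 = (2, -2, -2).
v_1 = A·v_0 = (12, -10, 2).
v_2 = A·v_1 = (66, -94, -30).

v_2 = (66, -94, -30)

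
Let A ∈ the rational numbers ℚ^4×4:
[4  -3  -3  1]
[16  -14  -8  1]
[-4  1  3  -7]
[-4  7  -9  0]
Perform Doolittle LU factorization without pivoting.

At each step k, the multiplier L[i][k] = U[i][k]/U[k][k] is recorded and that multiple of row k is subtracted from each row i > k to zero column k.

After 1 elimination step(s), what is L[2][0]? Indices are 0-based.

k=0: U[0][0]=4
  eliminate (1,0): mult=4, new row 1: (0, -2, 4, -3); set L[1][0]=4
  eliminate (2,0): mult=-1, new row 2: (0, -2, 0, -6); set L[2][0]=-1
  eliminate (3,0): mult=-1, new row 3: (0, 4, -12, 1); set L[3][0]=-1

L[2][0] = -1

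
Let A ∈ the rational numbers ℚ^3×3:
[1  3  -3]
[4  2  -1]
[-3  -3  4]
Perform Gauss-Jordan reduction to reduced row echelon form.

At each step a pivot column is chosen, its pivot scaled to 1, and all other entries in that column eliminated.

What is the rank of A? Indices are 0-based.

rank = 3

step 1: normalize row 0 (÷1) = (1, 3, -3)
  row 1: subtract 4×row0 = (0, -10, 11)
  row 2: subtract -3×row0 = (0, 6, -5)
step 2: normalize row 1 (÷-10) = (0, 1, -11/10)
  row 0: subtract 3×row1 = (1, 0, 3/10)
  row 2: subtract 6×row1 = (0, 0, 8/5)
step 3: normalize row 2 (÷8/5) = (0, 0, 1)
  row 0: subtract 3/10×row2 = (1, 0, 0)
  row 1: subtract -11/10×row2 = (0, 1, 0)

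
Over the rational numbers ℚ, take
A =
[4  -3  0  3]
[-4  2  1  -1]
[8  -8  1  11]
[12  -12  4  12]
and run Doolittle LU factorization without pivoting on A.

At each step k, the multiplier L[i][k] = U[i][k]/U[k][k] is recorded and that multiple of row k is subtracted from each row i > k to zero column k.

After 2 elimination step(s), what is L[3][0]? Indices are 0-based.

L[3][0] = 3

[col 0] pivot 4
  R1 -= -1*R0 → (0, -1, 1, 2)  (L[1][0] := -1)
  R2 -= 2*R0 → (0, -2, 1, 5)  (L[2][0] := 2)
  R3 -= 3*R0 → (0, -3, 4, 3)  (L[3][0] := 3)
[col 1] pivot -1
  R2 -= 2*R1 → (0, 0, -1, 1)  (L[2][1] := 2)
  R3 -= 3*R1 → (0, 0, 1, -3)  (L[3][1] := 3)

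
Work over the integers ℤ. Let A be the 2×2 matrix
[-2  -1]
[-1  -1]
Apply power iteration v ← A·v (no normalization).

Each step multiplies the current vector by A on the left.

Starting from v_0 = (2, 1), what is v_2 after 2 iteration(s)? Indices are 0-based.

v_2 = (13, 8)

v_0 = (2, 1).
v_1 = A·v_0 = (-5, -3).
v_2 = A·v_1 = (13, 8).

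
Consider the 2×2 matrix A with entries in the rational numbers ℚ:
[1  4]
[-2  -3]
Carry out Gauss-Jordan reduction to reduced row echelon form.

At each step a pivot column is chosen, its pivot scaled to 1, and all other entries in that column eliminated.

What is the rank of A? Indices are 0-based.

rank = 2

pivot(0,0)=1: scale R0 → (1, 4)
  clear (1,0): R1 −= (-2)R0 → (0, 5)
pivot(1,1)=5: scale R1 → (0, 1)
  clear (0,1): R0 −= (4)R1 → (1, 0)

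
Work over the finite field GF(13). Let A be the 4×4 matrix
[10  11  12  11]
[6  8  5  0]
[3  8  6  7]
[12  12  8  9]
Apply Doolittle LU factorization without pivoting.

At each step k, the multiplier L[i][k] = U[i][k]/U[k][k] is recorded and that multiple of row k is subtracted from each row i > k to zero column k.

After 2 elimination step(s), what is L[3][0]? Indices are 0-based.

Step 1: pivot at (0,0) is 10.
  row1 ← row1 − (11)·row0  ⇒  L[1][0]=11, U row1=(0, 4, 3, 9)
  row2 ← row2 − (12)·row0  ⇒  L[2][0]=12, U row2=(0, 6, 5, 5)
  row3 ← row3 − (9)·row0  ⇒  L[3][0]=9, U row3=(0, 4, 4, 1)
Step 2: pivot at (1,1) is 4.
  row2 ← row2 − (8)·row1  ⇒  L[2][1]=8, U row2=(0, 0, 7, 11)
  row3 ← row3 − (1)·row1  ⇒  L[3][1]=1, U row3=(0, 0, 1, 5)

L[3][0] = 9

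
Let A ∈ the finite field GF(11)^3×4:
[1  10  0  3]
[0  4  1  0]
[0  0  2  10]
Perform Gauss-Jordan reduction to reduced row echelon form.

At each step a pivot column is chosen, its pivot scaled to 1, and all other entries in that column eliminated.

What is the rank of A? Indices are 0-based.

pivot(0,0)=1: scale R0 → (1, 10, 0, 3)
pivot(1,1)=4: scale R1 → (0, 1, 3, 0)
  clear (0,1): R0 −= (10)R1 → (1, 0, 3, 3)
pivot(2,2)=2: scale R2 → (0, 0, 1, 5)
  clear (0,2): R0 −= (3)R2 → (1, 0, 0, 10)
  clear (1,2): R1 −= (3)R2 → (0, 1, 0, 7)

rank = 3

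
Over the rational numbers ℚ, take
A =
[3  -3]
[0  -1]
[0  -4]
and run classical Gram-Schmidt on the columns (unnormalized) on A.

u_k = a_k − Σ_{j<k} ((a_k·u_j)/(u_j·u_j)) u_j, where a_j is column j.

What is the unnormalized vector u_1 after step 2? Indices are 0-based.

Step 1: u_0 = a_0 = (3, 0, 0).
Step 2: u_1 = a_1 − (-1)·u_0 = (0, -1, -4).

u_1 = (0, -1, -4)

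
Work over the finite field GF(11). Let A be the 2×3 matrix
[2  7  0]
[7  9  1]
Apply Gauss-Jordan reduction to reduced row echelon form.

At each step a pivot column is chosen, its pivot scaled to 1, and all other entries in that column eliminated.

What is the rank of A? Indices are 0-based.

pivot(0,0)=2: scale R0 → (1, 9, 0)
  clear (1,0): R1 −= (7)R0 → (0, 1, 1)
pivot(1,1)=1: scale R1 → (0, 1, 1)
  clear (0,1): R0 −= (9)R1 → (1, 0, 2)

rank = 2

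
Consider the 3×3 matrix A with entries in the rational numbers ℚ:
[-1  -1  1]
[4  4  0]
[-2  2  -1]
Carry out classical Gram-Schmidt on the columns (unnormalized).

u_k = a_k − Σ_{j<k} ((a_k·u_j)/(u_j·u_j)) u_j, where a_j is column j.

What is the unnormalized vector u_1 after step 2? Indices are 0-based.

u_1 = (-8/21, 32/21, 68/21)

Step 1: u_0 = a_0 = (-1, 4, -2).
Step 2: u_1 = a_1 − (13/21)·u_0 = (-8/21, 32/21, 68/21).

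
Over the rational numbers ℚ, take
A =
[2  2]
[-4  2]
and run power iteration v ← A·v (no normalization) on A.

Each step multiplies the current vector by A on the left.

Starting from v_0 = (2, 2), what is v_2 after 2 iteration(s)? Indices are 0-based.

v_0 = (2, 2).
v_1 = A·v_0 = (8, -4).
v_2 = A·v_1 = (8, -40).

v_2 = (8, -40)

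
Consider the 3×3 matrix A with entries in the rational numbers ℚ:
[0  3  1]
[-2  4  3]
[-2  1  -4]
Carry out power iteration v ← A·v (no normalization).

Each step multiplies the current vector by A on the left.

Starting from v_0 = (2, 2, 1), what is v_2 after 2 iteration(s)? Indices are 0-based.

v_2 = (15, -4, 17)

v_0 = (2, 2, 1).
v_1 = A·v_0 = (7, 7, -6).
v_2 = A·v_1 = (15, -4, 17).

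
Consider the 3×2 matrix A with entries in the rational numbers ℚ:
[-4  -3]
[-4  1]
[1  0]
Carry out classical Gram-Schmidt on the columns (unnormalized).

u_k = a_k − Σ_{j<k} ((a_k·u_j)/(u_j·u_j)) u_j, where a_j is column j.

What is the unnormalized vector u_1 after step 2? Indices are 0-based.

Step 1: u_0 = a_0 = (-4, -4, 1).
Step 2: u_1 = a_1 − (8/33)·u_0 = (-67/33, 65/33, -8/33).

u_1 = (-67/33, 65/33, -8/33)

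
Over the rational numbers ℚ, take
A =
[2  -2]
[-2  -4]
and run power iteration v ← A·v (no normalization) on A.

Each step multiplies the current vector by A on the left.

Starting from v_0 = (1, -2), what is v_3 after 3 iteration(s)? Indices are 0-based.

v_0 = (1, -2).
v_1 = A·v_0 = (6, 6).
v_2 = A·v_1 = (0, -36).
v_3 = A·v_2 = (72, 144).

v_3 = (72, 144)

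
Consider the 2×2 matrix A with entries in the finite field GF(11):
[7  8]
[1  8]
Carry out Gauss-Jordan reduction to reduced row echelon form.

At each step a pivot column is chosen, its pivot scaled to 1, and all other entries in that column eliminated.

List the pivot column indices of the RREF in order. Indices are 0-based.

step 1: normalize row 0 (÷7) = (1, 9)
  row 1: subtract 1×row0 = (0, 10)
step 2: normalize row 1 (÷10) = (0, 1)
  row 0: subtract 9×row1 = (1, 0)

pivot columns: 0, 1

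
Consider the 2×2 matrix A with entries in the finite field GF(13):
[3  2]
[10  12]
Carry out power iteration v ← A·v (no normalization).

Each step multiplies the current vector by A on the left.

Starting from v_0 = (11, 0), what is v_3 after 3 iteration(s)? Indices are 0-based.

v_0 = (11, 0).
v_1 = A·v_0 = (7, 6).
v_2 = A·v_1 = (7, 12).
v_3 = A·v_2 = (6, 6).

v_3 = (6, 6)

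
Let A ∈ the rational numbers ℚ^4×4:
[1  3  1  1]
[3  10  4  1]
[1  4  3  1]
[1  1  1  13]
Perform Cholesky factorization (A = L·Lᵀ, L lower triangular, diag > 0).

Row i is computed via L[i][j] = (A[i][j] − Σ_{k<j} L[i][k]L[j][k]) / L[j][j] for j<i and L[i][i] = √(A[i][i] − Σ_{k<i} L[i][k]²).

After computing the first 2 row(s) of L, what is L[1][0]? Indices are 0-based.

Step 1: L[0][0] = √(1) = 1.
  L[1][0] = (3) / L[0][0] = 3.
Step 2: L[1][1] = √(1) = 1.

L[1][0] = 3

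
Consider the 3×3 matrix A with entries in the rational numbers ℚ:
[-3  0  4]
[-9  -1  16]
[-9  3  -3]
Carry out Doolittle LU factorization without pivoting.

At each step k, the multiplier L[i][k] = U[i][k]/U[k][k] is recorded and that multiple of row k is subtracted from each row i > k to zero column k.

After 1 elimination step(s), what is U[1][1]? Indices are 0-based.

Step 1: pivot at (0,0) is -3.
  row1 ← row1 − (3)·row0  ⇒  L[1][0]=3, U row1=(0, -1, 4)
  row2 ← row2 − (3)·row0  ⇒  L[2][0]=3, U row2=(0, 3, -15)

U[1][1] = -1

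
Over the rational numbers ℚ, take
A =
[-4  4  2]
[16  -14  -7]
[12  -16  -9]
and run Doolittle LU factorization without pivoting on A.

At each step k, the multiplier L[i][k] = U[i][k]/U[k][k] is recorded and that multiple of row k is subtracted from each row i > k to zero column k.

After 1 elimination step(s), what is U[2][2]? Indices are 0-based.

k=0: U[0][0]=-4
  eliminate (1,0): mult=-4, new row 1: (0, 2, 1); set L[1][0]=-4
  eliminate (2,0): mult=-3, new row 2: (0, -4, -3); set L[2][0]=-3

U[2][2] = -3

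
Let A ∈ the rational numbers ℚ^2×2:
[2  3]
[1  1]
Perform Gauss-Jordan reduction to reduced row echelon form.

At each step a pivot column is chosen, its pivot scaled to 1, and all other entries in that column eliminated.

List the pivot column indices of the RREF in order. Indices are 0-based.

pivot columns: 0, 1

pivot(0,0)=2: scale R0 → (1, 3/2)
  clear (1,0): R1 −= (1)R0 → (0, -1/2)
pivot(1,1)=-1/2: scale R1 → (0, 1)
  clear (0,1): R0 −= (3/2)R1 → (1, 0)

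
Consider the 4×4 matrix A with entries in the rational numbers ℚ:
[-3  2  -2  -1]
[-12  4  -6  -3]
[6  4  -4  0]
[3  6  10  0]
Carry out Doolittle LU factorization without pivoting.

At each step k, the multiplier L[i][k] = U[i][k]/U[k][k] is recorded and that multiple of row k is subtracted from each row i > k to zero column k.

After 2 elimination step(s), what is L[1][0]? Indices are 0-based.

Step 1: pivot at (0,0) is -3.
  row1 ← row1 − (4)·row0  ⇒  L[1][0]=4, U row1=(0, -4, 2, 1)
  row2 ← row2 − (-2)·row0  ⇒  L[2][0]=-2, U row2=(0, 8, -8, -2)
  row3 ← row3 − (-1)·row0  ⇒  L[3][0]=-1, U row3=(0, 8, 8, -1)
Step 2: pivot at (1,1) is -4.
  row2 ← row2 − (-2)·row1  ⇒  L[2][1]=-2, U row2=(0, 0, -4, 0)
  row3 ← row3 − (-2)·row1  ⇒  L[3][1]=-2, U row3=(0, 0, 12, 1)

L[1][0] = 4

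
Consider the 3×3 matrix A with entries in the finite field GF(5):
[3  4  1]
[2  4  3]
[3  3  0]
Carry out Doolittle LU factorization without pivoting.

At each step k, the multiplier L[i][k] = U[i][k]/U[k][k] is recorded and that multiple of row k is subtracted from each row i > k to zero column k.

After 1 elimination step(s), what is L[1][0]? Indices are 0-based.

k=0: U[0][0]=3
  eliminate (1,0): mult=4, new row 1: (0, 3, 4); set L[1][0]=4
  eliminate (2,0): mult=1, new row 2: (0, 4, 4); set L[2][0]=1

L[1][0] = 4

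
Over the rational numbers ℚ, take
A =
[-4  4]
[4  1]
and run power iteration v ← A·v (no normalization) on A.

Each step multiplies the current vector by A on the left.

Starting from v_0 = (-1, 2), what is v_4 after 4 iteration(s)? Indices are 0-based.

v_0 = (-1, 2).
v_1 = A·v_0 = (12, -2).
v_2 = A·v_1 = (-56, 46).
v_3 = A·v_2 = (408, -178).
v_4 = A·v_3 = (-2344, 1454).

v_4 = (-2344, 1454)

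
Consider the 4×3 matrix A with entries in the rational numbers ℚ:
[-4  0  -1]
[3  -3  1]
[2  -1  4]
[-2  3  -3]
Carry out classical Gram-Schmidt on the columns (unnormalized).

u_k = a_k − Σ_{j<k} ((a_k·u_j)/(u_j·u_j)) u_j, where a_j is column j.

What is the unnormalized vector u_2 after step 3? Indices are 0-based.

Step 1: u_0 = a_0 = (-4, 3, 2, -2).
Step 2: u_1 = a_1 − (-17/33)·u_0 = (-68/33, -16/11, 1/33, 65/33).
Step 3: u_2 = a_2 − (7/11)·u_0 − (-171/338)·u_1 = (85/169, -278/169, 927/338, -19/26).

u_2 = (85/169, -278/169, 927/338, -19/26)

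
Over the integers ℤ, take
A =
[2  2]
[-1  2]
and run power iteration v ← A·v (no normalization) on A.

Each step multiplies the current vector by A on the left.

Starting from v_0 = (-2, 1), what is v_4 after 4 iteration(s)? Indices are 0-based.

v_0 = (-2, 1).
v_1 = A·v_0 = (-2, 4).
v_2 = A·v_1 = (4, 10).
v_3 = A·v_2 = (28, 16).
v_4 = A·v_3 = (88, 4).

v_4 = (88, 4)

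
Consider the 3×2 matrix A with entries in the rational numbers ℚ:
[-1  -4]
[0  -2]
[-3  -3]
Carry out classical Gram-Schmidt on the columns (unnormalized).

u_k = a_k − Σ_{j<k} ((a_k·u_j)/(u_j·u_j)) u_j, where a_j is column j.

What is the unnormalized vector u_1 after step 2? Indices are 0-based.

Step 1: u_0 = a_0 = (-1, 0, -3).
Step 2: u_1 = a_1 − (13/10)·u_0 = (-27/10, -2, 9/10).

u_1 = (-27/10, -2, 9/10)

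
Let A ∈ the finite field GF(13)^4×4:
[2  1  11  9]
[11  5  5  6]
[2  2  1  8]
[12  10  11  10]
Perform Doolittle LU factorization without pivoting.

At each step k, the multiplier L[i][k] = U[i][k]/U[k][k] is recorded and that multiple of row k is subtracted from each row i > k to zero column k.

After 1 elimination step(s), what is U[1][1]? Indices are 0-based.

k=0: U[0][0]=2
  eliminate (1,0): mult=12, new row 1: (0, 6, 3, 2); set L[1][0]=12
  eliminate (2,0): mult=1, new row 2: (0, 1, 3, 12); set L[2][0]=1
  eliminate (3,0): mult=6, new row 3: (0, 4, 10, 8); set L[3][0]=6

U[1][1] = 6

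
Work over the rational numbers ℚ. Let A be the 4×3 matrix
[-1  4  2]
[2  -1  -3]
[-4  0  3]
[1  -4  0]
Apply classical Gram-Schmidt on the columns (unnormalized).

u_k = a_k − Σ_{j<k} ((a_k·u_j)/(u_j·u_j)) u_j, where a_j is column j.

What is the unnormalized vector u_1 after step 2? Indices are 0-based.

u_1 = (39/11, -1/11, -20/11, -39/11)

Step 1: u_0 = a_0 = (-1, 2, -4, 1).
Step 2: u_1 = a_1 − (-5/11)·u_0 = (39/11, -1/11, -20/11, -39/11).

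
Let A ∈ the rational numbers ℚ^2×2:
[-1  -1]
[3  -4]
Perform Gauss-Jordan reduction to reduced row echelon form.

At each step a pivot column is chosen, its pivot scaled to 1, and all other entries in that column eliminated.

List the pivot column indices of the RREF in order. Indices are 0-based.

pivot columns: 0, 1

[1] R0 /= -1  ⇒  (1, 1)
     R1 -= 3·R0  ⇒  (0, -7)
[2] R1 /= -7  ⇒  (0, 1)
     R0 -= 1·R1  ⇒  (1, 0)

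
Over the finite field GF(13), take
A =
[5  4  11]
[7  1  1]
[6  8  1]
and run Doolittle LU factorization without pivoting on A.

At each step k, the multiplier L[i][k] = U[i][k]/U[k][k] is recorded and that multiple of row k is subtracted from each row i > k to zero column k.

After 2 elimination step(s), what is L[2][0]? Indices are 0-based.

[col 0] pivot 5
  R1 -= 4*R0 → (0, 11, 9)  (L[1][0] := 4)
  R2 -= 9*R0 → (0, 11, 6)  (L[2][0] := 9)
[col 1] pivot 11
  R2 -= 1*R1 → (0, 0, 10)  (L[2][1] := 1)

L[2][0] = 9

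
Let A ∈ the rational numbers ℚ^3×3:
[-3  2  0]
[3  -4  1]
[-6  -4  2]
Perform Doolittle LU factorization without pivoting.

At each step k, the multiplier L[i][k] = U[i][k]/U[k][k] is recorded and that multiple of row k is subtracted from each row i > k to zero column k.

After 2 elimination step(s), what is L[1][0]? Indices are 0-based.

[col 0] pivot -3
  R1 -= -1*R0 → (0, -2, 1)  (L[1][0] := -1)
  R2 -= 2*R0 → (0, -8, 2)  (L[2][0] := 2)
[col 1] pivot -2
  R2 -= 4*R1 → (0, 0, -2)  (L[2][1] := 4)

L[1][0] = -1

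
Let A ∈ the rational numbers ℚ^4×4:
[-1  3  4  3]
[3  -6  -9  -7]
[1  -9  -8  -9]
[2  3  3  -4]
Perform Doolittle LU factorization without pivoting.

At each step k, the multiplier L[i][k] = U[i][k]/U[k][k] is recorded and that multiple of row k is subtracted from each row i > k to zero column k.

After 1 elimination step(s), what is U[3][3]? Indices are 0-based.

U[3][3] = 2

k=0: U[0][0]=-1
  eliminate (1,0): mult=-3, new row 1: (0, 3, 3, 2); set L[1][0]=-3
  eliminate (2,0): mult=-1, new row 2: (0, -6, -4, -6); set L[2][0]=-1
  eliminate (3,0): mult=-2, new row 3: (0, 9, 11, 2); set L[3][0]=-2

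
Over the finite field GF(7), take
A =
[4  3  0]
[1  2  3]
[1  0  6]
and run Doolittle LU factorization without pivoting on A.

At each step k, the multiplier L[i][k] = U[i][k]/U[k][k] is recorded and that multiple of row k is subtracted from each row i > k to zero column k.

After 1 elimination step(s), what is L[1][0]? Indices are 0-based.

Step 1: pivot at (0,0) is 4.
  row1 ← row1 − (2)·row0  ⇒  L[1][0]=2, U row1=(0, 3, 3)
  row2 ← row2 − (2)·row0  ⇒  L[2][0]=2, U row2=(0, 1, 6)

L[1][0] = 2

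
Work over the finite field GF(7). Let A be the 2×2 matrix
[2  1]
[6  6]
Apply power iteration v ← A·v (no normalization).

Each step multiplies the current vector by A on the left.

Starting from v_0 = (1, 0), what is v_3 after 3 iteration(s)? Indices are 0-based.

v_0 = (1, 0).
v_1 = A·v_0 = (2, 6).
v_2 = A·v_1 = (3, 6).
v_3 = A·v_2 = (5, 5).

v_3 = (5, 5)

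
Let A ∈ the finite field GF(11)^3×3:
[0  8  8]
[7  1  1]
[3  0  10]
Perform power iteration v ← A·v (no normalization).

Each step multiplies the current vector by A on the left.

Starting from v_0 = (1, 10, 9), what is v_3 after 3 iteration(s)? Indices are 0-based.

v_3 = (4, 4, 7)

v_0 = (1, 10, 9).
v_1 = A·v_0 = (9, 4, 5).
v_2 = A·v_1 = (6, 6, 0).
v_3 = A·v_2 = (4, 4, 7).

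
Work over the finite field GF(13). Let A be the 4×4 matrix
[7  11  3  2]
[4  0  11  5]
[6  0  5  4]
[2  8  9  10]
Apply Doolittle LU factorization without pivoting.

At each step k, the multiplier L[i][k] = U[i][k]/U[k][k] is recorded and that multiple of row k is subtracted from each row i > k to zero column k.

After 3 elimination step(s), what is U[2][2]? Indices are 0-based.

U[2][2] = 8

[col 0] pivot 7
  R1 -= 8*R0 → (0, 3, 0, 2)  (L[1][0] := 8)
  R2 -= 12*R0 → (0, 11, 8, 6)  (L[2][0] := 12)
  R3 -= 4*R0 → (0, 3, 10, 2)  (L[3][0] := 4)
[col 1] pivot 3
  R2 -= 8*R1 → (0, 0, 8, 3)  (L[2][1] := 8)
  R3 -= 1*R1 → (0, 0, 10, 0)  (L[3][1] := 1)
[col 2] pivot 8
  R3 -= 11*R2 → (0, 0, 0, 6)  (L[3][2] := 11)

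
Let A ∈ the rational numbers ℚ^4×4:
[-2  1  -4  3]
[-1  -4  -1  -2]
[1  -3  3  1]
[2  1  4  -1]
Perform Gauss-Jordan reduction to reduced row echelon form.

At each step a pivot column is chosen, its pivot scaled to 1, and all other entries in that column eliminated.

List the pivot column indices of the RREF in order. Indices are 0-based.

step 1: normalize row 0 (÷-2) = (1, -1/2, 2, -3/2)
  row 1: subtract -1×row0 = (0, -9/2, 1, -7/2)
  row 2: subtract 1×row0 = (0, -5/2, 1, 5/2)
  row 3: subtract 2×row0 = (0, 2, 0, 2)
step 2: normalize row 1 (÷-9/2) = (0, 1, -2/9, 7/9)
  row 0: subtract -1/2×row1 = (1, 0, 17/9, -10/9)
  row 2: subtract -5/2×row1 = (0, 0, 4/9, 40/9)
  row 3: subtract 2×row1 = (0, 0, 4/9, 4/9)
step 3: normalize row 2 (÷4/9) = (0, 0, 1, 10)
  row 0: subtract 17/9×row2 = (1, 0, 0, -20)
  row 1: subtract -2/9×row2 = (0, 1, 0, 3)
  row 3: subtract 4/9×row2 = (0, 0, 0, -4)
step 4: normalize row 3 (÷-4) = (0, 0, 0, 1)
  row 0: subtract -20×row3 = (1, 0, 0, 0)
  row 1: subtract 3×row3 = (0, 1, 0, 0)
  row 2: subtract 10×row3 = (0, 0, 1, 0)

pivot columns: 0, 1, 2, 3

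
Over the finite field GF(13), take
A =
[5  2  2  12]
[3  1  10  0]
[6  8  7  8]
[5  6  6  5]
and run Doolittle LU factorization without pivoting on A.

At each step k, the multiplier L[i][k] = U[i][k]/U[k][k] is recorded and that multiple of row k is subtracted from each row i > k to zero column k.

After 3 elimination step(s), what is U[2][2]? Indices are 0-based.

U[2][2] = 4

k=0: U[0][0]=5
  eliminate (1,0): mult=11, new row 1: (0, 5, 1, 11); set L[1][0]=11
  eliminate (2,0): mult=9, new row 2: (0, 3, 2, 4); set L[2][0]=9
  eliminate (3,0): mult=1, new row 3: (0, 4, 4, 6); set L[3][0]=1
k=1: U[1][1]=5
  eliminate (2,1): mult=11, new row 2: (0, 0, 4, 0); set L[2][1]=11
  eliminate (3,1): mult=6, new row 3: (0, 0, 11, 5); set L[3][1]=6
k=2: U[2][2]=4
  eliminate (3,2): mult=6, new row 3: (0, 0, 0, 5); set L[3][2]=6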